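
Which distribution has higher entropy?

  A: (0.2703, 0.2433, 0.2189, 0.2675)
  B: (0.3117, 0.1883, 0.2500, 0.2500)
A

Both distributions are close to uniform, making this a harder comparison.

H(A) = 1.9949 bits
H(B) = 1.9778 bits

The distribution closer to uniform has higher entropy.
Answer: A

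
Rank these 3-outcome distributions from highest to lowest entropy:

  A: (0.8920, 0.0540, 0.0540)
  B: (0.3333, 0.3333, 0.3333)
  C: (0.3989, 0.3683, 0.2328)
B > C > A

Key insight: Entropy is maximized by uniform distributions and minimized by concentrated distributions.

- Uniform distributions have maximum entropy log₂(3) = 1.5850 bits
- The more "peaked" or concentrated a distribution, the lower its entropy

Entropies:
  H(A) = 0.6019 bits
  H(B) = 1.5850 bits
  H(C) = 1.5492 bits

Ranking: B > C > A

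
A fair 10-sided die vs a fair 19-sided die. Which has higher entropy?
19-sided die

Both are uniform distributions; for uniform over n outcomes, H = log₂(n). H(10-sided) = log₂(10) = 3.322 bits and H(19-sided) = log₂(19) = 4.248 bits. More outcomes in a uniform distribution means higher entropy.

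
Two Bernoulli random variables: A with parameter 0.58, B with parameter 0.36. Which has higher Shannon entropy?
A

For binary distributions, entropy is maximized at p=0.5 and decreases as p moves toward 0 or 1.

H(A) = H(0.58) = 0.9815 bits
H(B) = H(0.36) = 0.9427 bits

Distribution A (p=0.58) is closer to uniform (p=0.5), so it has higher entropy.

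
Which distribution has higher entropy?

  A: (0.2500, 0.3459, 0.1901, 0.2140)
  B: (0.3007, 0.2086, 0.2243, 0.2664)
B

Both distributions are close to uniform, making this a harder comparison.

H(A) = 1.9611 bits
H(B) = 1.9851 bits

The distribution closer to uniform has higher entropy.
Answer: B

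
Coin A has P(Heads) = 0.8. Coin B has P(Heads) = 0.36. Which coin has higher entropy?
B

For binary distributions, entropy is maximized at p=0.5 and decreases as p moves toward 0 or 1.

H(A) = H(0.8) = 0.7219 bits
H(B) = H(0.36) = 0.9427 bits

Distribution B (p=0.36) is closer to uniform (p=0.5), so it has higher entropy.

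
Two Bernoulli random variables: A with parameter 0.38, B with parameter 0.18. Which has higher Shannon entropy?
A

For binary distributions, entropy is maximized at p=0.5 and decreases as p moves toward 0 or 1.

H(A) = H(0.38) = 0.9580 bits
H(B) = H(0.18) = 0.6801 bits

Distribution A (p=0.38) is closer to uniform (p=0.5), so it has higher entropy.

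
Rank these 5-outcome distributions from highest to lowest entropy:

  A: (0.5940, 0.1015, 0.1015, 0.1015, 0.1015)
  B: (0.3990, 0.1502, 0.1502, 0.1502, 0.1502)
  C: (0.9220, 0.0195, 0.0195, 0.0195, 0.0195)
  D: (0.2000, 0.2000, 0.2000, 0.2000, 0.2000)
D > B > A > C

Key insight: Entropy is maximized by uniform distributions and minimized by concentrated distributions.

Entropies:
  H(A) = 1.7864 bits
  H(B) = 2.1724 bits
  H(C) = 0.5511 bits
  H(D) = 2.3219 bits

Ranking: D > B > A > C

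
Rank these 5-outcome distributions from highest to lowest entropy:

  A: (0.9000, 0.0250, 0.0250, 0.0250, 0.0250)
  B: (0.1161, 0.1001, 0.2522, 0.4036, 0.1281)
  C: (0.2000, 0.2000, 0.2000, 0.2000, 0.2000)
C > B > A

Key insight: Entropy is maximized by uniform distributions and minimized by concentrated distributions.

- Uniform distributions have maximum entropy log₂(5) = 2.3219 bits
- The more "peaked" or concentrated a distribution, the lower its entropy

Entropies:
  H(A) = 0.6690 bits
  H(B) = 2.1022 bits
  H(C) = 2.3219 bits

Ranking: C > B > A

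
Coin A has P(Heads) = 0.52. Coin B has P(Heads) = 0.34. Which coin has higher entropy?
A

For binary distributions, entropy is maximized at p=0.5 and decreases as p moves toward 0 or 1.

H(A) = H(0.52) = 0.9988 bits
H(B) = H(0.34) = 0.9248 bits

Distribution A (p=0.52) is closer to uniform (p=0.5), so it has higher entropy.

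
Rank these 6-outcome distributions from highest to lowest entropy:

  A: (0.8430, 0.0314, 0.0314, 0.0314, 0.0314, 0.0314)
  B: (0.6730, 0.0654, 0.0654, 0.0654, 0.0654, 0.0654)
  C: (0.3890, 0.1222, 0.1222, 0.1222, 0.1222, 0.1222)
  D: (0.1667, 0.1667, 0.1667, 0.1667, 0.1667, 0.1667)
D > C > B > A

Key insight: Entropy is maximized by uniform distributions and minimized by concentrated distributions.

Entropies:
  H(A) = 0.9916 bits
  H(B) = 1.6711 bits
  H(C) = 2.3828 bits
  H(D) = 2.5850 bits

Ranking: D > C > B > A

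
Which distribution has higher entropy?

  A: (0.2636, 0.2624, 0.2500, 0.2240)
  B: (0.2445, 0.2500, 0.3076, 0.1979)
A

Both distributions are close to uniform, making this a harder comparison.

H(A) = 1.9970 bits
H(B) = 1.9826 bits

The distribution closer to uniform has higher entropy.
Answer: A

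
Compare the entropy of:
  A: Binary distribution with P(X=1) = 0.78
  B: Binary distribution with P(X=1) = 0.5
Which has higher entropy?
B

For binary distributions, entropy is maximized at p=0.5 and decreases as p moves toward 0 or 1.

H(A) = H(0.78) = 0.7602 bits
H(B) = H(0.5) = 1.0000 bits

Distribution B (p=0.5) is closer to uniform (p=0.5), so it has higher entropy.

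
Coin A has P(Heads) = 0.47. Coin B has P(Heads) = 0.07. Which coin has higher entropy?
A

For binary distributions, entropy is maximized at p=0.5 and decreases as p moves toward 0 or 1.

H(A) = H(0.47) = 0.9974 bits
H(B) = H(0.07) = 0.3659 bits

Distribution A (p=0.47) is closer to uniform (p=0.5), so it has higher entropy.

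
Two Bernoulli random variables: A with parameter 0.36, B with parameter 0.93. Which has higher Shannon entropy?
A

For binary distributions, entropy is maximized at p=0.5 and decreases as p moves toward 0 or 1.

H(A) = H(0.36) = 0.9427 bits
H(B) = H(0.93) = 0.3659 bits

Distribution A (p=0.36) is closer to uniform (p=0.5), so it has higher entropy.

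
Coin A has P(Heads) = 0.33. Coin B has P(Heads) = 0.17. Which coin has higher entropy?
A

For binary distributions, entropy is maximized at p=0.5 and decreases as p moves toward 0 or 1.

H(A) = H(0.33) = 0.9149 bits
H(B) = H(0.17) = 0.6577 bits

Distribution A (p=0.33) is closer to uniform (p=0.5), so it has higher entropy.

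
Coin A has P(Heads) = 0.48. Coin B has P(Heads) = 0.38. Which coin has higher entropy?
A

For binary distributions, entropy is maximized at p=0.5 and decreases as p moves toward 0 or 1.

H(A) = H(0.48) = 0.9988 bits
H(B) = H(0.38) = 0.9580 bits

Distribution A (p=0.48) is closer to uniform (p=0.5), so it has higher entropy.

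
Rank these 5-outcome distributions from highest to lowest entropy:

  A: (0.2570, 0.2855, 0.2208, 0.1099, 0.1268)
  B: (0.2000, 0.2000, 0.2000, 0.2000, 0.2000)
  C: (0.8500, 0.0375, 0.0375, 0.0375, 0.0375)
B > A > C

Key insight: Entropy is maximized by uniform distributions and minimized by concentrated distributions.

- Uniform distributions have maximum entropy log₂(5) = 2.3219 bits
- The more "peaked" or concentrated a distribution, the lower its entropy

Entropies:
  H(A) = 2.2291 bits
  H(B) = 2.3219 bits
  H(C) = 0.9098 bits

Ranking: B > A > C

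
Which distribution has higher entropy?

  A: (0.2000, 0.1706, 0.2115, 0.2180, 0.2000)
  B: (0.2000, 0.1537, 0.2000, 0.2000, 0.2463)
A

Both distributions are close to uniform, making this a harder comparison.

H(A) = 2.3170 bits
H(B) = 2.3063 bits

The distribution closer to uniform has higher entropy.
Answer: A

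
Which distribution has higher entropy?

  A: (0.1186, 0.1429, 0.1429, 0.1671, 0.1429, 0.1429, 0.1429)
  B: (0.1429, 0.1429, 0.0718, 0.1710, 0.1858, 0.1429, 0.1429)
A

Both distributions are close to uniform, making this a harder comparison.

H(A) = 2.8014 bits
H(B) = 2.7638 bits

The distribution closer to uniform has higher entropy.
Answer: A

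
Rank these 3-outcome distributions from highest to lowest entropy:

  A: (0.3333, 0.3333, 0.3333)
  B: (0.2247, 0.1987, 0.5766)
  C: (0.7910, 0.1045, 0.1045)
A > B > C

Key insight: Entropy is maximized by uniform distributions and minimized by concentrated distributions.

- Uniform distributions have maximum entropy log₂(3) = 1.5850 bits
- The more "peaked" or concentrated a distribution, the lower its entropy

Entropies:
  H(A) = 1.5850 bits
  H(B) = 1.4052 bits
  H(C) = 0.9486 bits

Ranking: A > B > C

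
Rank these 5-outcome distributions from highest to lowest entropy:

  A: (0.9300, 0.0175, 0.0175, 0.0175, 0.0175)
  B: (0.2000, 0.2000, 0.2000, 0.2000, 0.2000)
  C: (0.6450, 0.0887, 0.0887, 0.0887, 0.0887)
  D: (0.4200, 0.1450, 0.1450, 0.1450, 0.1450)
B > D > C > A

Key insight: Entropy is maximized by uniform distributions and minimized by concentrated distributions.

Entropies:
  H(A) = 0.5059 bits
  H(B) = 2.3219 bits
  H(C) = 1.6485 bits
  H(D) = 2.1415 bits

Ranking: B > D > C > A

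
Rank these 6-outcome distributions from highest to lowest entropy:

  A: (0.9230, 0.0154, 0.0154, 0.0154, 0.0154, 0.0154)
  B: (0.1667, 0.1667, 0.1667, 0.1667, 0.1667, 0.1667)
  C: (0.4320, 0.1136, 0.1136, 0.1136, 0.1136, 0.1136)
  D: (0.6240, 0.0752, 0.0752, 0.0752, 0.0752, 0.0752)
B > C > D > A

Key insight: Entropy is maximized by uniform distributions and minimized by concentrated distributions.

Entropies:
  H(A) = 0.5703 bits
  H(B) = 2.5850 bits
  H(C) = 2.3055 bits
  H(D) = 1.8282 bits

Ranking: B > C > D > A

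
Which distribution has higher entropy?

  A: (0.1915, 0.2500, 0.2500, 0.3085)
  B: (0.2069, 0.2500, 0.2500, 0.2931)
B

Both distributions are close to uniform, making this a harder comparison.

H(A) = 1.9801 bits
H(B) = 1.9892 bits

The distribution closer to uniform has higher entropy.
Answer: B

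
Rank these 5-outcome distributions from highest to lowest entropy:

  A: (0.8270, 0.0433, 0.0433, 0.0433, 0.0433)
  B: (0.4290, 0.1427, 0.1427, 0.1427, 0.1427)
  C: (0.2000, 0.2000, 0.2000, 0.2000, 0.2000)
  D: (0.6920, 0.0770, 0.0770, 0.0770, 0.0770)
C > B > D > A

Key insight: Entropy is maximized by uniform distributions and minimized by concentrated distributions.

Entropies:
  H(A) = 1.0105 bits
  H(B) = 2.1274 bits
  H(C) = 2.3219 bits
  H(D) = 1.5069 bits

Ranking: C > B > D > A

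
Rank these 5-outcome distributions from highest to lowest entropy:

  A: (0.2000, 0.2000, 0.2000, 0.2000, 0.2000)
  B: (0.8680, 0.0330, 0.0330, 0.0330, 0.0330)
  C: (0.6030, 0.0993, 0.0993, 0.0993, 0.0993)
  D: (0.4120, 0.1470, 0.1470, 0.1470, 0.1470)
A > D > C > B

Key insight: Entropy is maximized by uniform distributions and minimized by concentrated distributions.

Entropies:
  H(A) = 2.3219 bits
  H(B) = 0.8269 bits
  H(C) = 1.7632 bits
  H(D) = 2.1535 bits

Ranking: A > D > C > B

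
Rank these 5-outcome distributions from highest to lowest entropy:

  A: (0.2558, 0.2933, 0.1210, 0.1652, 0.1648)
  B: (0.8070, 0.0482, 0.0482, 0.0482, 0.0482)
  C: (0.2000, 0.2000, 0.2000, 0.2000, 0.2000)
C > A > B

Key insight: Entropy is maximized by uniform distributions and minimized by concentrated distributions.

- Uniform distributions have maximum entropy log₂(5) = 2.3219 bits
- The more "peaked" or concentrated a distribution, the lower its entropy

Entropies:
  H(A) = 2.2486 bits
  H(B) = 1.0937 bits
  H(C) = 2.3219 bits

Ranking: C > A > B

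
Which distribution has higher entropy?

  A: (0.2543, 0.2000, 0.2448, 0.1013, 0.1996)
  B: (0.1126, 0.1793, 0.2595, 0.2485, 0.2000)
B

Both distributions are close to uniform, making this a harder comparison.

H(A) = 2.2624 bits
H(B) = 2.2680 bits

The distribution closer to uniform has higher entropy.
Answer: B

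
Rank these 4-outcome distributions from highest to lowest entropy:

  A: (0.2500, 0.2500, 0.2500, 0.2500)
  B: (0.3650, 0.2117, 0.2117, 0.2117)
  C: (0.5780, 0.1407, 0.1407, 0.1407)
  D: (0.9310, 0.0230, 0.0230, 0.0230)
A > B > C > D

Key insight: Entropy is maximized by uniform distributions and minimized by concentrated distributions.

Entropies:
  H(A) = 2.0000 bits
  H(B) = 1.9532 bits
  H(C) = 1.6512 bits
  H(D) = 0.4715 bits

Ranking: A > B > C > D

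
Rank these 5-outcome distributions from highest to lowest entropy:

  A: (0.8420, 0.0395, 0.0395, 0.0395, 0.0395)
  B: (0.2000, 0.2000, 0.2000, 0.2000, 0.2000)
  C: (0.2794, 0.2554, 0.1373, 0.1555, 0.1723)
B > C > A

Key insight: Entropy is maximized by uniform distributions and minimized by concentrated distributions.

- Uniform distributions have maximum entropy log₂(5) = 2.3219 bits
- The more "peaked" or concentrated a distribution, the lower its entropy

Entropies:
  H(A) = 0.9455 bits
  H(B) = 2.3219 bits
  H(C) = 2.2650 bits

Ranking: B > C > A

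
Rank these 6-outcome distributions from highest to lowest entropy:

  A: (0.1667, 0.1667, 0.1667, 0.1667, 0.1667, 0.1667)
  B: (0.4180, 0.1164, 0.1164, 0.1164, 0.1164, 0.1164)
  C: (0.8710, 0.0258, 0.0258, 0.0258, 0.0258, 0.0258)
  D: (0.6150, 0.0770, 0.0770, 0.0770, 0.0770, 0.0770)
A > B > D > C

Key insight: Entropy is maximized by uniform distributions and minimized by concentrated distributions.

Entropies:
  H(A) = 2.5850 bits
  H(B) = 2.3319 bits
  H(C) = 0.8542 bits
  H(D) = 1.8554 bits

Ranking: A > B > D > C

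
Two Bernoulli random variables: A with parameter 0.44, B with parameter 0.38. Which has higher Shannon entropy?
A

For binary distributions, entropy is maximized at p=0.5 and decreases as p moves toward 0 or 1.

H(A) = H(0.44) = 0.9896 bits
H(B) = H(0.38) = 0.9580 bits

Distribution A (p=0.44) is closer to uniform (p=0.5), so it has higher entropy.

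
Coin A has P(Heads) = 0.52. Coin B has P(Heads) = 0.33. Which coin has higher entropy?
A

For binary distributions, entropy is maximized at p=0.5 and decreases as p moves toward 0 or 1.

H(A) = H(0.52) = 0.9988 bits
H(B) = H(0.33) = 0.9149 bits

Distribution A (p=0.52) is closer to uniform (p=0.5), so it has higher entropy.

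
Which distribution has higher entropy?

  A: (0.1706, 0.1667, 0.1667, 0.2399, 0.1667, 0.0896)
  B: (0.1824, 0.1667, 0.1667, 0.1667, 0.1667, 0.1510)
B

Both distributions are close to uniform, making this a harder comparison.

H(A) = 2.5335 bits
H(B) = 2.5828 bits

The distribution closer to uniform has higher entropy.
Answer: B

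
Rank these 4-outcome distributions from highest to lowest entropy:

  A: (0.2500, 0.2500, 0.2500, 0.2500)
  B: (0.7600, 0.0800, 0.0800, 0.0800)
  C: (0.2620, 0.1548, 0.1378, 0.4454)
A > C > B

Key insight: Entropy is maximized by uniform distributions and minimized by concentrated distributions.

- Uniform distributions have maximum entropy log₂(4) = 2.0000 bits
- The more "peaked" or concentrated a distribution, the lower its entropy

Entropies:
  H(A) = 2.0000 bits
  H(B) = 1.1754 bits
  H(C) = 1.8366 bits

Ranking: A > C > B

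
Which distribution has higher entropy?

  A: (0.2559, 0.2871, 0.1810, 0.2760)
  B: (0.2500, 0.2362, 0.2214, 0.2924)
B

Both distributions are close to uniform, making this a harder comparison.

H(A) = 1.9790 bits
H(B) = 1.9921 bits

The distribution closer to uniform has higher entropy.
Answer: B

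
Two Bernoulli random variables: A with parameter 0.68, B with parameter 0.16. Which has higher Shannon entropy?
A

For binary distributions, entropy is maximized at p=0.5 and decreases as p moves toward 0 or 1.

H(A) = H(0.68) = 0.9044 bits
H(B) = H(0.16) = 0.6343 bits

Distribution A (p=0.68) is closer to uniform (p=0.5), so it has higher entropy.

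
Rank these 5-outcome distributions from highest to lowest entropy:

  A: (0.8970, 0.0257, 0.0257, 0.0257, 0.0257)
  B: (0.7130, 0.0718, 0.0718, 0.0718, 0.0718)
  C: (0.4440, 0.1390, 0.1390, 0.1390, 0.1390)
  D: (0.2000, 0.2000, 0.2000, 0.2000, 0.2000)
D > C > B > A

Key insight: Entropy is maximized by uniform distributions and minimized by concentrated distributions.

Entropies:
  H(A) = 0.6844 bits
  H(B) = 1.4388 bits
  H(C) = 2.1029 bits
  H(D) = 2.3219 bits

Ranking: D > C > B > A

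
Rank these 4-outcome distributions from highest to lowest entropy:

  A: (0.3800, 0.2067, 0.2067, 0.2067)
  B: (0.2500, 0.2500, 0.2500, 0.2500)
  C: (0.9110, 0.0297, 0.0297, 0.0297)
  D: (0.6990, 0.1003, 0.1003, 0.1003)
B > A > D > C

Key insight: Entropy is maximized by uniform distributions and minimized by concentrated distributions.

Entropies:
  H(A) = 1.9407 bits
  H(B) = 2.0000 bits
  H(C) = 0.5742 bits
  H(D) = 1.3596 bits

Ranking: B > A > D > C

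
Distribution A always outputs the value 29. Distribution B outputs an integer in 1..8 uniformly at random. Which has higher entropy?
B

A is deterministic, so H(A) = 0. B is uniform over 8 outcomes, so H(B) = log₂(8) = 3.000 bits. Any distribution with genuine randomness has higher entropy than a deterministic one.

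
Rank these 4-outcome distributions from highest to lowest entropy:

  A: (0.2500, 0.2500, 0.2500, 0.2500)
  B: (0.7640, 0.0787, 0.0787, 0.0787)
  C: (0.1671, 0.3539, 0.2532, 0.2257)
A > C > B

Key insight: Entropy is maximized by uniform distributions and minimized by concentrated distributions.

- Uniform distributions have maximum entropy log₂(4) = 2.0000 bits
- The more "peaked" or concentrated a distribution, the lower its entropy

Entropies:
  H(A) = 2.0000 bits
  H(B) = 1.1624 bits
  H(C) = 1.9482 bits

Ranking: A > C > B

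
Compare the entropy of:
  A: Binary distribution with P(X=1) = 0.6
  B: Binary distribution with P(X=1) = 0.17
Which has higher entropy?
A

For binary distributions, entropy is maximized at p=0.5 and decreases as p moves toward 0 or 1.

H(A) = H(0.6) = 0.9710 bits
H(B) = H(0.17) = 0.6577 bits

Distribution A (p=0.6) is closer to uniform (p=0.5), so it has higher entropy.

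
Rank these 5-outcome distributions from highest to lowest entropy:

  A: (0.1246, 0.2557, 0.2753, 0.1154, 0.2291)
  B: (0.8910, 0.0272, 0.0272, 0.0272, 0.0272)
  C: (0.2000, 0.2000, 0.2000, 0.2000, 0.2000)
C > A > B

Key insight: Entropy is maximized by uniform distributions and minimized by concentrated distributions.

- Uniform distributions have maximum entropy log₂(5) = 2.3219 bits
- The more "peaked" or concentrated a distribution, the lower its entropy

Entropies:
  H(A) = 2.2362 bits
  H(B) = 0.7149 bits
  H(C) = 2.3219 bits

Ranking: C > A > B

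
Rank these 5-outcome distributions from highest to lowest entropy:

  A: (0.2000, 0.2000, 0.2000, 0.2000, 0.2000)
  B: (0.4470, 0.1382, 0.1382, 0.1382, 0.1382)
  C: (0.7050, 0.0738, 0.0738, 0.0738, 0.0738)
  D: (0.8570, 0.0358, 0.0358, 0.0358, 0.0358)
A > B > C > D

Key insight: Entropy is maximized by uniform distributions and minimized by concentrated distributions.

Entropies:
  H(A) = 2.3219 bits
  H(B) = 2.0979 bits
  H(C) = 1.4651 bits
  H(D) = 0.8780 bits

Ranking: A > B > C > D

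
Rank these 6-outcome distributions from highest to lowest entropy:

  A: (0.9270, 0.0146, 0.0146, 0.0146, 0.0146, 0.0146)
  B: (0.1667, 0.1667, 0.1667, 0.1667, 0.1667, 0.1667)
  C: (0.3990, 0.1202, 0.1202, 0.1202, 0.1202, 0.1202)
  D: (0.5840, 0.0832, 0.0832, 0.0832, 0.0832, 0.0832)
B > C > D > A

Key insight: Entropy is maximized by uniform distributions and minimized by concentrated distributions.

Entropies:
  H(A) = 0.5465 bits
  H(B) = 2.5850 bits
  H(C) = 2.3658 bits
  H(D) = 1.9455 bits

Ranking: B > C > D > A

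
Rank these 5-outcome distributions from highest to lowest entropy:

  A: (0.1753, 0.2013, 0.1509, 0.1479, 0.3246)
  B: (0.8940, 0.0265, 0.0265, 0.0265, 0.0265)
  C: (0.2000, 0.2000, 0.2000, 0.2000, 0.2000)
C > A > B

Key insight: Entropy is maximized by uniform distributions and minimized by concentrated distributions.

- Uniform distributions have maximum entropy log₂(5) = 2.3219 bits
- The more "peaked" or concentrated a distribution, the lower its entropy

Entropies:
  H(A) = 2.2523 bits
  H(B) = 0.6997 bits
  H(C) = 2.3219 bits

Ranking: C > A > B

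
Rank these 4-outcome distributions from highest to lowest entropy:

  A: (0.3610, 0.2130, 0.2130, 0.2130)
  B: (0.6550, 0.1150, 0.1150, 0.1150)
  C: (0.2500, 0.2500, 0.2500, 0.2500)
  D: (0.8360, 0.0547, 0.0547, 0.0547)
C > A > B > D

Key insight: Entropy is maximized by uniform distributions and minimized by concentrated distributions.

Entropies:
  H(A) = 1.9563 bits
  H(B) = 1.4763 bits
  H(C) = 2.0000 bits
  H(D) = 0.9037 bits

Ranking: C > A > B > D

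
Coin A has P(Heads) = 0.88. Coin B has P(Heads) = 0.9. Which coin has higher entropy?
A

For binary distributions, entropy is maximized at p=0.5 and decreases as p moves toward 0 or 1.

H(A) = H(0.88) = 0.5294 bits
H(B) = H(0.9) = 0.4690 bits

Distribution A (p=0.88) is closer to uniform (p=0.5), so it has higher entropy.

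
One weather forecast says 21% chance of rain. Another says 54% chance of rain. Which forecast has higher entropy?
54% forecast

Treat each forecast as a Bernoulli distribution. Binary entropy is maximized at p=0.5 and falls off symmetrically toward 0 or 1. The 54% forecast is closer to 50%, so it is more uncertain. H(21%) ≈ 0.741 bits, H(54%) ≈ 0.995 bits.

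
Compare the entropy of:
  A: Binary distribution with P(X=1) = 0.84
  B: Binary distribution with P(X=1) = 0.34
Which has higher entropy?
B

For binary distributions, entropy is maximized at p=0.5 and decreases as p moves toward 0 or 1.

H(A) = H(0.84) = 0.6343 bits
H(B) = H(0.34) = 0.9248 bits

Distribution B (p=0.34) is closer to uniform (p=0.5), so it has higher entropy.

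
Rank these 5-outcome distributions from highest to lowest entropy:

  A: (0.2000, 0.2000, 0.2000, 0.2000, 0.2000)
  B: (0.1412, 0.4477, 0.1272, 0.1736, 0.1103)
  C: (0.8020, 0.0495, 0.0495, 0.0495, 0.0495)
A > B > C

Key insight: Entropy is maximized by uniform distributions and minimized by concentrated distributions.

- Uniform distributions have maximum entropy log₂(5) = 2.3219 bits
- The more "peaked" or concentrated a distribution, the lower its entropy

Entropies:
  H(A) = 2.3219 bits
  H(B) = 2.0856 bits
  H(C) = 1.1139 bits

Ranking: A > B > C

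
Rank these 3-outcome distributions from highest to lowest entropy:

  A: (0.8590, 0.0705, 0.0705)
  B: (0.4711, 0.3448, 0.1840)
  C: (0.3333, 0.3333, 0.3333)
C > B > A

Key insight: Entropy is maximized by uniform distributions and minimized by concentrated distributions.

- Uniform distributions have maximum entropy log₂(3) = 1.5850 bits
- The more "peaked" or concentrated a distribution, the lower its entropy

Entropies:
  H(A) = 0.7279 bits
  H(B) = 1.4906 bits
  H(C) = 1.5850 bits

Ranking: C > B > A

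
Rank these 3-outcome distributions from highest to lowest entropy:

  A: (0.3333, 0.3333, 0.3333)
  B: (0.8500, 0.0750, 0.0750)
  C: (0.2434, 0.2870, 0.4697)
A > C > B

Key insight: Entropy is maximized by uniform distributions and minimized by concentrated distributions.

- Uniform distributions have maximum entropy log₂(3) = 1.5850 bits
- The more "peaked" or concentrated a distribution, the lower its entropy

Entropies:
  H(A) = 1.5850 bits
  H(B) = 0.7598 bits
  H(C) = 1.5251 bits

Ranking: A > C > B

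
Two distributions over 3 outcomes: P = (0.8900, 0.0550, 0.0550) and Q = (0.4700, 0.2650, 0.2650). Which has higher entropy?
Q

P is highly concentrated on one outcome (89%), making it nearly deterministic. Q spreads its mass more evenly (max 47%). The more spread-out distribution has higher entropy: H(P) ≈ 0.610 bits, H(Q) ≈ 1.527 bits.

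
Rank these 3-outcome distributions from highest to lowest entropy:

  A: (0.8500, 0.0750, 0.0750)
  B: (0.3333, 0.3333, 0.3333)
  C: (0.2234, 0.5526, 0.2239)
B > C > A

Key insight: Entropy is maximized by uniform distributions and minimized by concentrated distributions.

- Uniform distributions have maximum entropy log₂(3) = 1.5850 bits
- The more "peaked" or concentrated a distribution, the lower its entropy

Entropies:
  H(A) = 0.7598 bits
  H(B) = 1.5850 bits
  H(C) = 1.4394 bits

Ranking: B > C > A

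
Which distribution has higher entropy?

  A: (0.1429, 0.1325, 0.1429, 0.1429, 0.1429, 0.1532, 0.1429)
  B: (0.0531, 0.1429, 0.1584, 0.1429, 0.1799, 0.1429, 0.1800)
A

Both distributions are close to uniform, making this a harder comparison.

H(A) = 2.8063 bits
H(B) = 2.7397 bits

The distribution closer to uniform has higher entropy.
Answer: A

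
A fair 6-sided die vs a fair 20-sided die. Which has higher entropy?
20-sided die

Both are uniform distributions; for uniform over n outcomes, H = log₂(n). H(6-sided) = log₂(6) = 2.585 bits and H(20-sided) = log₂(20) = 4.322 bits. More outcomes in a uniform distribution means higher entropy.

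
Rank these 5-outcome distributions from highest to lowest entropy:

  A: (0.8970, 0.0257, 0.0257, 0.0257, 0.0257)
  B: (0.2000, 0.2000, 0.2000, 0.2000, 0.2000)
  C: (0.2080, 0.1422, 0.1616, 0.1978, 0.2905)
B > C > A

Key insight: Entropy is maximized by uniform distributions and minimized by concentrated distributions.

- Uniform distributions have maximum entropy log₂(5) = 2.3219 bits
- The more "peaked" or concentrated a distribution, the lower its entropy

Entropies:
  H(A) = 0.6844 bits
  H(B) = 2.3219 bits
  H(C) = 2.2767 bits

Ranking: B > C > A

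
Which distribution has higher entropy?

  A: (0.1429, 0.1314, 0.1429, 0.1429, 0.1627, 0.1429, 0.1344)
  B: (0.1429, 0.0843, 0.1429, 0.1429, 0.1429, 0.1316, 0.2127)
A

Both distributions are close to uniform, making this a harder comparison.

H(A) = 2.8044 bits
H(B) = 2.7650 bits

The distribution closer to uniform has higher entropy.
Answer: A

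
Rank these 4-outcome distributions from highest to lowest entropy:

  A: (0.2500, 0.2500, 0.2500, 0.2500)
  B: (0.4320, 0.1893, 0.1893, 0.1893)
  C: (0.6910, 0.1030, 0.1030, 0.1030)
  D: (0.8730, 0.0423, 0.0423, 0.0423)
A > B > C > D

Key insight: Entropy is maximized by uniform distributions and minimized by concentrated distributions.

Entropies:
  H(A) = 2.0000 bits
  H(B) = 1.8869 bits
  H(C) = 1.3818 bits
  H(D) = 0.7504 bits

Ranking: A > B > C > D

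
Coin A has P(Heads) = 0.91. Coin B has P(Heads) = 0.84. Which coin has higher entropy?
B

For binary distributions, entropy is maximized at p=0.5 and decreases as p moves toward 0 or 1.

H(A) = H(0.91) = 0.4365 bits
H(B) = H(0.84) = 0.6343 bits

Distribution B (p=0.84) is closer to uniform (p=0.5), so it has higher entropy.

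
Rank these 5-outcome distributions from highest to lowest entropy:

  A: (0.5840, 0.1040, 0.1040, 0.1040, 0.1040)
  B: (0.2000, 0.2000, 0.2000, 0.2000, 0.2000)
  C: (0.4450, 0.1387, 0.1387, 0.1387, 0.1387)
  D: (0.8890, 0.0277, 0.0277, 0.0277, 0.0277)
B > C > A > D

Key insight: Entropy is maximized by uniform distributions and minimized by concentrated distributions.

Entropies:
  H(A) = 1.8115 bits
  H(B) = 2.3219 bits
  H(C) = 2.1013 bits
  H(D) = 0.7249 bits

Ranking: B > C > A > D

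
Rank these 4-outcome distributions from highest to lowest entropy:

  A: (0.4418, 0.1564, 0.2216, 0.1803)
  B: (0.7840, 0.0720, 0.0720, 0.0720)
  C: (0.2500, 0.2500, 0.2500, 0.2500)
C > A > B

Key insight: Entropy is maximized by uniform distributions and minimized by concentrated distributions.

- Uniform distributions have maximum entropy log₂(4) = 2.0000 bits
- The more "peaked" or concentrated a distribution, the lower its entropy

Entropies:
  H(A) = 1.8666 bits
  H(B) = 1.0951 bits
  H(C) = 2.0000 bits

Ranking: C > A > B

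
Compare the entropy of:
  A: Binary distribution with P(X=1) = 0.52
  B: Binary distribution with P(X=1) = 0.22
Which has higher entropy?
A

For binary distributions, entropy is maximized at p=0.5 and decreases as p moves toward 0 or 1.

H(A) = H(0.52) = 0.9988 bits
H(B) = H(0.22) = 0.7602 bits

Distribution A (p=0.52) is closer to uniform (p=0.5), so it has higher entropy.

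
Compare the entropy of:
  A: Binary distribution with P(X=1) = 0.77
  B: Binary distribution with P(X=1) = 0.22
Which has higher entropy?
A

For binary distributions, entropy is maximized at p=0.5 and decreases as p moves toward 0 or 1.

H(A) = H(0.77) = 0.7780 bits
H(B) = H(0.22) = 0.7602 bits

Distribution A (p=0.77) is closer to uniform (p=0.5), so it has higher entropy.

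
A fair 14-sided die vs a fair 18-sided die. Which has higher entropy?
18-sided die

Both are uniform distributions; for uniform over n outcomes, H = log₂(n). H(14-sided) = log₂(14) = 3.807 bits and H(18-sided) = log₂(18) = 4.170 bits. More outcomes in a uniform distribution means higher entropy.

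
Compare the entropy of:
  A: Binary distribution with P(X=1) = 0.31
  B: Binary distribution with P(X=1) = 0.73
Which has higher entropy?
A

For binary distributions, entropy is maximized at p=0.5 and decreases as p moves toward 0 or 1.

H(A) = H(0.31) = 0.8932 bits
H(B) = H(0.73) = 0.8415 bits

Distribution A (p=0.31) is closer to uniform (p=0.5), so it has higher entropy.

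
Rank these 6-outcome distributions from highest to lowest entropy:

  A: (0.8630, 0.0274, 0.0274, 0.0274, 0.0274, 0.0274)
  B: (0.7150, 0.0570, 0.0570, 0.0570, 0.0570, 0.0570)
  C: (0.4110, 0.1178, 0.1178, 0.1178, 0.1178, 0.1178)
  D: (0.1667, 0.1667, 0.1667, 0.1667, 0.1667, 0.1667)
D > C > B > A

Key insight: Entropy is maximized by uniform distributions and minimized by concentrated distributions.

Entropies:
  H(A) = 0.8944 bits
  H(B) = 1.5239 bits
  H(C) = 2.3446 bits
  H(D) = 2.5850 bits

Ranking: D > C > B > A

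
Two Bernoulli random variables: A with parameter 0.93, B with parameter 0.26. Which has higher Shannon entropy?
B

For binary distributions, entropy is maximized at p=0.5 and decreases as p moves toward 0 or 1.

H(A) = H(0.93) = 0.3659 bits
H(B) = H(0.26) = 0.8267 bits

Distribution B (p=0.26) is closer to uniform (p=0.5), so it has higher entropy.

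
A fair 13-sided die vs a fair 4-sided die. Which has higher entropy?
13-sided die

Both are uniform distributions; for uniform over n outcomes, H = log₂(n). H(13-sided) = log₂(13) = 3.700 bits and H(4-sided) = log₂(4) = 2.000 bits. More outcomes in a uniform distribution means higher entropy.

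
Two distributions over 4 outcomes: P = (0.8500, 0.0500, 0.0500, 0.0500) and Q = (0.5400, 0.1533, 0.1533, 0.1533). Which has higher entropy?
Q

P is highly concentrated on one outcome (85%), making it nearly deterministic. Q spreads its mass more evenly (max 54%). The more spread-out distribution has higher entropy: H(P) ≈ 0.848 bits, H(Q) ≈ 1.724 bits.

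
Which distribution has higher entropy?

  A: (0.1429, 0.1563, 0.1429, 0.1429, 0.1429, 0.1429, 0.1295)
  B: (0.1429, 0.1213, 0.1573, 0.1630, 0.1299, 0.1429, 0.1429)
A

Both distributions are close to uniform, making this a harder comparison.

H(A) = 2.8055 bits
H(B) = 2.8010 bits

The distribution closer to uniform has higher entropy.
Answer: A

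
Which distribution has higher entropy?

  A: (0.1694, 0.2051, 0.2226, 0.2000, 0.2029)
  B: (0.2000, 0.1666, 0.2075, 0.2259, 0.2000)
A

Both distributions are close to uniform, making this a harder comparison.

H(A) = 2.3165 bits
H(B) = 2.3151 bits

The distribution closer to uniform has higher entropy.
Answer: A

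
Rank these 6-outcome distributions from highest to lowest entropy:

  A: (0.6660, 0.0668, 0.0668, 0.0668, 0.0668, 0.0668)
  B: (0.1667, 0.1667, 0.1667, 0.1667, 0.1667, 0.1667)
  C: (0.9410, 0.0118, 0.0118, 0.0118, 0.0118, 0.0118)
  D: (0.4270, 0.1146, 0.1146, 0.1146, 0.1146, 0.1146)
B > D > A > C

Key insight: Entropy is maximized by uniform distributions and minimized by concentrated distributions.

Entropies:
  H(A) = 1.6945 bits
  H(B) = 2.5850 bits
  H(C) = 0.4605 bits
  H(D) = 2.3150 bits

Ranking: B > D > A > C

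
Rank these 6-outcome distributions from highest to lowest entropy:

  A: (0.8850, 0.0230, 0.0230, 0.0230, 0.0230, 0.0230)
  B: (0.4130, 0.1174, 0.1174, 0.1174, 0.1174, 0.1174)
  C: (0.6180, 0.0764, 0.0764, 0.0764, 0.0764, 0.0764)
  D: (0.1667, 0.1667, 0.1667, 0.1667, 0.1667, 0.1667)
D > B > C > A

Key insight: Entropy is maximized by uniform distributions and minimized by concentrated distributions.

Entropies:
  H(A) = 0.7818 bits
  H(B) = 2.3410 bits
  H(C) = 1.8464 bits
  H(D) = 2.5850 bits

Ranking: D > B > C > A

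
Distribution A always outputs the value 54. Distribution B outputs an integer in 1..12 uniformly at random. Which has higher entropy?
B

A is deterministic, so H(A) = 0. B is uniform over 12 outcomes, so H(B) = log₂(12) = 3.585 bits. Any distribution with genuine randomness has higher entropy than a deterministic one.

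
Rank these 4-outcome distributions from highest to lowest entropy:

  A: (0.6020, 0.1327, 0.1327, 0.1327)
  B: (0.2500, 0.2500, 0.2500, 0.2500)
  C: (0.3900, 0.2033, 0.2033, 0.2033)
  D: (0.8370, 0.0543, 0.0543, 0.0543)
B > C > A > D

Key insight: Entropy is maximized by uniform distributions and minimized by concentrated distributions.

Entropies:
  H(A) = 1.6006 bits
  H(B) = 2.0000 bits
  H(C) = 1.9316 bits
  H(D) = 0.8998 bits

Ranking: B > C > A > D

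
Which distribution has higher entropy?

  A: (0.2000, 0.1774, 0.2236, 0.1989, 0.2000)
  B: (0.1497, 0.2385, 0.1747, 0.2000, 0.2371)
A

Both distributions are close to uniform, making this a harder comparison.

H(A) = 2.3181 bits
H(B) = 2.2998 bits

The distribution closer to uniform has higher entropy.
Answer: A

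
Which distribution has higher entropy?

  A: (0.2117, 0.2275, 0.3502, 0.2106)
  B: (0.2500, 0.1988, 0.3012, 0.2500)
B

Both distributions are close to uniform, making this a harder comparison.

H(A) = 1.9636 bits
H(B) = 1.9848 bits

The distribution closer to uniform has higher entropy.
Answer: B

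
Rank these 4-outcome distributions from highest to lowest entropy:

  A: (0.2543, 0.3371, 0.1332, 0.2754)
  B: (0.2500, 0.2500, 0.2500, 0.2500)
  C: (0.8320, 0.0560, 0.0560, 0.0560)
B > A > C

Key insight: Entropy is maximized by uniform distributions and minimized by concentrated distributions.

- Uniform distributions have maximum entropy log₂(4) = 2.0000 bits
- The more "peaked" or concentrated a distribution, the lower its entropy

Entropies:
  H(A) = 1.9309 bits
  H(B) = 2.0000 bits
  H(C) = 0.9194 bits

Ranking: B > A > C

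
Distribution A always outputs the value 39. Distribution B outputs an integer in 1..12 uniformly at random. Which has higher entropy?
B

A is deterministic, so H(A) = 0. B is uniform over 12 outcomes, so H(B) = log₂(12) = 3.585 bits. Any distribution with genuine randomness has higher entropy than a deterministic one.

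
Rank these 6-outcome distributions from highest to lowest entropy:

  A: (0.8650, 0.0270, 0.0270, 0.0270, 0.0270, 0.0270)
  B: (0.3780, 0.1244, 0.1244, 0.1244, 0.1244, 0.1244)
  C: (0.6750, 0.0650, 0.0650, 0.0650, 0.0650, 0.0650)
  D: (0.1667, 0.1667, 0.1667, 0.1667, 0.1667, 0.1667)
D > B > C > A

Key insight: Entropy is maximized by uniform distributions and minimized by concentrated distributions.

Entropies:
  H(A) = 0.8845 bits
  H(B) = 2.4009 bits
  H(C) = 1.6644 bits
  H(D) = 2.5850 bits

Ranking: D > B > C > A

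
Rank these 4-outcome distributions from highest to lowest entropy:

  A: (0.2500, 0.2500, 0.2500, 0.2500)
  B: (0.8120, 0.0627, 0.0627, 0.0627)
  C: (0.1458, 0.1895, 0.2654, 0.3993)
A > C > B

Key insight: Entropy is maximized by uniform distributions and minimized by concentrated distributions.

- Uniform distributions have maximum entropy log₂(4) = 2.0000 bits
- The more "peaked" or concentrated a distribution, the lower its entropy

Entropies:
  H(A) = 2.0000 bits
  H(B) = 0.9952 bits
  H(C) = 1.8966 bits

Ranking: A > C > B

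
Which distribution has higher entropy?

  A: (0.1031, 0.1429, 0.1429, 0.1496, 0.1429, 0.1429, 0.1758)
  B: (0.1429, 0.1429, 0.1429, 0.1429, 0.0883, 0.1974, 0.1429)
A

Both distributions are close to uniform, making this a harder comparison.

H(A) = 2.7932 bits
H(B) = 2.7765 bits

The distribution closer to uniform has higher entropy.
Answer: A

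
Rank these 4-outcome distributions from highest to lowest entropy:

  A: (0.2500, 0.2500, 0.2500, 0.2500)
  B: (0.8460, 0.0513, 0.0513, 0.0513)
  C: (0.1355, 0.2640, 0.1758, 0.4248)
A > C > B

Key insight: Entropy is maximized by uniform distributions and minimized by concentrated distributions.

- Uniform distributions have maximum entropy log₂(4) = 2.0000 bits
- The more "peaked" or concentrated a distribution, the lower its entropy

Entropies:
  H(A) = 2.0000 bits
  H(B) = 0.8638 bits
  H(C) = 1.8635 bits

Ranking: A > C > B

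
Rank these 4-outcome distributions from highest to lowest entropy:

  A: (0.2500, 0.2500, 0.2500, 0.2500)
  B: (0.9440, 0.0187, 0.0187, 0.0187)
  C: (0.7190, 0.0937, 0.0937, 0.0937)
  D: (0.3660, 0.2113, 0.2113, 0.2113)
A > D > C > B

Key insight: Entropy is maximized by uniform distributions and minimized by concentrated distributions.

Entropies:
  H(A) = 2.0000 bits
  H(B) = 0.4001 bits
  H(C) = 1.3022 bits
  H(D) = 1.9524 bits

Ranking: A > D > C > B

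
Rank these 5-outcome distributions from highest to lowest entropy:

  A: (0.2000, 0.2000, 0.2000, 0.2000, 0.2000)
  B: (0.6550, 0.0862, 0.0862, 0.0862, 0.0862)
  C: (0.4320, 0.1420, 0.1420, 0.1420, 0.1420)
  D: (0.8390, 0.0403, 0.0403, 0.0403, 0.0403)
A > C > B > D

Key insight: Entropy is maximized by uniform distributions and minimized by concentrated distributions.

Entropies:
  H(A) = 2.3219 bits
  H(B) = 1.6195 bits
  H(C) = 2.1226 bits
  H(D) = 0.9587 bits

Ranking: A > C > B > D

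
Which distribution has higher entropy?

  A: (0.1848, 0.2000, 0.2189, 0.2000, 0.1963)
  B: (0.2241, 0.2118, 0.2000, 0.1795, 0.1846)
A

Both distributions are close to uniform, making this a harder comparison.

H(A) = 2.3198 bits
H(B) = 2.3170 bits

The distribution closer to uniform has higher entropy.
Answer: A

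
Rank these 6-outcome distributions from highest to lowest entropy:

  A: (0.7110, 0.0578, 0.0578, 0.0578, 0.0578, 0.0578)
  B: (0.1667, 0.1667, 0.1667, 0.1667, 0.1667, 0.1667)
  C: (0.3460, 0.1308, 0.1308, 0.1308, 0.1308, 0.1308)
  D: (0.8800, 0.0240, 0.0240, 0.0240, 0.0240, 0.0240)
B > C > A > D

Key insight: Entropy is maximized by uniform distributions and minimized by concentrated distributions.

Entropies:
  H(A) = 1.5385 bits
  H(B) = 2.5850 bits
  H(C) = 2.4490 bits
  H(D) = 0.8080 bits

Ranking: B > C > A > D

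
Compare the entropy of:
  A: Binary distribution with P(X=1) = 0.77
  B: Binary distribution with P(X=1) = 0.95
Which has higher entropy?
A

For binary distributions, entropy is maximized at p=0.5 and decreases as p moves toward 0 or 1.

H(A) = H(0.77) = 0.7780 bits
H(B) = H(0.95) = 0.2864 bits

Distribution A (p=0.77) is closer to uniform (p=0.5), so it has higher entropy.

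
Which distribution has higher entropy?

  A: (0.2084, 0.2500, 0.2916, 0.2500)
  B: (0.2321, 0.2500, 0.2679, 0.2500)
B

Both distributions are close to uniform, making this a harder comparison.

H(A) = 1.9900 bits
H(B) = 1.9982 bits

The distribution closer to uniform has higher entropy.
Answer: B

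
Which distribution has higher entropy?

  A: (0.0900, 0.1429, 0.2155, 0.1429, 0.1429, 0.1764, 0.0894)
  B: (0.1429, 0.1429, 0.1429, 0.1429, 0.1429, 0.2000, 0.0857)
B

Both distributions are close to uniform, making this a harder comparison.

H(A) = 2.7461 bits
H(B) = 2.7735 bits

The distribution closer to uniform has higher entropy.
Answer: B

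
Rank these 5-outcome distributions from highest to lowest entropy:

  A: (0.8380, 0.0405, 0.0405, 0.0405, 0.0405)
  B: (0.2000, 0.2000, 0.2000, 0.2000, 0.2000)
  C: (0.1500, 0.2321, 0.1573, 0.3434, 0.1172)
B > C > A

Key insight: Entropy is maximized by uniform distributions and minimized by concentrated distributions.

- Uniform distributions have maximum entropy log₂(5) = 2.3219 bits
- The more "peaked" or concentrated a distribution, the lower its entropy

Entropies:
  H(A) = 0.9631 bits
  H(B) = 2.3219 bits
  H(C) = 2.2113 bits

Ranking: B > C > A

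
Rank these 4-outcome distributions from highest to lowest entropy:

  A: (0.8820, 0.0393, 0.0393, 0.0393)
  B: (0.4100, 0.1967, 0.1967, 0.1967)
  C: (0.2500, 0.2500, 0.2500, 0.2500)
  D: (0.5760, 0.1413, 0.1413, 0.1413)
C > B > D > A

Key insight: Entropy is maximized by uniform distributions and minimized by concentrated distributions.

Entropies:
  H(A) = 0.7106 bits
  H(B) = 1.9116 bits
  H(C) = 2.0000 bits
  H(D) = 1.6553 bits

Ranking: C > B > D > A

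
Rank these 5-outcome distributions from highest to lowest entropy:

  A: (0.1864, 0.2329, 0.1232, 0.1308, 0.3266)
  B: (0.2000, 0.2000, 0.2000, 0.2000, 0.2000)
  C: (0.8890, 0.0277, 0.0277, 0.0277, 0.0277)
B > A > C

Key insight: Entropy is maximized by uniform distributions and minimized by concentrated distributions.

- Uniform distributions have maximum entropy log₂(5) = 2.3219 bits
- The more "peaked" or concentrated a distribution, the lower its entropy

Entropies:
  H(A) = 2.2248 bits
  H(B) = 2.3219 bits
  H(C) = 0.7249 bits

Ranking: B > A > C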